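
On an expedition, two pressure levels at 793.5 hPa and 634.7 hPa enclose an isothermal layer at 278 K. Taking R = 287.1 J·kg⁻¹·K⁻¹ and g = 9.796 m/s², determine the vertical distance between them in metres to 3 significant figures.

Δz ≈ 1820 m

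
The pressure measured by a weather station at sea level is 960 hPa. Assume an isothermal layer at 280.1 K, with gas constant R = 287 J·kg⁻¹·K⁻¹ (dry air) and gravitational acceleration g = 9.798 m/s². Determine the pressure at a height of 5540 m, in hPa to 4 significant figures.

P ≈ 488.7 hPa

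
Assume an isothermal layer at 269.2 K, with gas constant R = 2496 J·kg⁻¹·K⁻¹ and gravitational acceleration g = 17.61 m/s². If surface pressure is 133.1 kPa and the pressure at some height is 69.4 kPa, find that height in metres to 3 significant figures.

Scale height: H = RT/g = 2496 × 269.2 / 17.61 = 38156 m.
Invert the barometric formula: z = H ln(P₀/P).
P₀/P = 133.1/69.4 = 1.9179; ln(1.9179) = 0.65123.
z = 38156 × 0.65123 = 24848 m.

z ≈ 24800 m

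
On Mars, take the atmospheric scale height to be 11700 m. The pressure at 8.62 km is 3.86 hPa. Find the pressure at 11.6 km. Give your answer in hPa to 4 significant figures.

P ≈ 2.992 hPa

Between two levels, P₂ = P₁ exp(−Δz/H) with Δz = z₂ − z₁.
Δz = 11600 − 8620.0 = 2980.0 m; Δz/H = 2980.0/11700 = 0.25470.
P₂ = 3.86 × exp(−0.25470) = 3.86 × 0.77515 = 2.9921 hPa.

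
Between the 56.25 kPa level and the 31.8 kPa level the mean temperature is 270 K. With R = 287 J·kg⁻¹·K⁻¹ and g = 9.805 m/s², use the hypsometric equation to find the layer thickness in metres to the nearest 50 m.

Hypsometric equation: Δz = (R T̄/g) ln(P₁/P₂).
R T̄/g = 287 × 270 / 9.805 = 7903.1 m.
ln(56.25/31.8) = ln(1.7689) = 0.57036.
Δz = 7903.1 × 0.57036 = 4507.6 m.

Δz ≈ 4500 m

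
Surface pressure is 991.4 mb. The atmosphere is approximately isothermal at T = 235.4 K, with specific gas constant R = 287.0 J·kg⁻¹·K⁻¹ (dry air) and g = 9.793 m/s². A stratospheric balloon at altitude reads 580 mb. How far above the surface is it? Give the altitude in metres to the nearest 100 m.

z ≈ 3700 m

Scale height: H = RT/g = 287.0 × 235.4 / 9.793 = 6898.8 m.
Invert the barometric formula: z = H ln(P₀/P).
P₀/P = 991.4/580 = 1.7093; ln(1.7093) = 0.53608.
z = 6898.8 × 0.53608 = 3698.3 m.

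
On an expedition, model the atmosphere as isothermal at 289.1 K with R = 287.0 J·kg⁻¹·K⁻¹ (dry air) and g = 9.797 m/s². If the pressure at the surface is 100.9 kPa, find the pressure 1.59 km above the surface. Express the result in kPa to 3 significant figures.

Scale height: H = RT/g = 287.0 × 289.1 / 9.797 = 8469.1 m.
Barometric formula: P = P₀ exp(−z/H).
z/H = 1590.0/8469.1 = 0.18774; exp(−0.18774) = 0.82883.
P = 100.9 × 0.82883 = 83.629 kPa.

P ≈ 83.6 kPa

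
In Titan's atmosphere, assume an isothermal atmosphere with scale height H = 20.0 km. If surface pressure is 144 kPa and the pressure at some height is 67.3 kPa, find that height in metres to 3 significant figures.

z ≈ 15200 m

Invert the barometric formula: z = H ln(P₀/P).
P₀/P = 144/67.3 = 2.1397; ln(2.1397) = 0.76067.
z = 20000 × 0.76067 = 15213 m.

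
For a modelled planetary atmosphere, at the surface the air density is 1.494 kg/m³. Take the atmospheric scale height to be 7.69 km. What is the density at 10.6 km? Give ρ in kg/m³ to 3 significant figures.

In an isothermal atmosphere, density decays like pressure: ρ = ρ₀ exp(−z/H).
z/H = 10600/7690.0 = 1.3784; exp(−1.3784) = 0.25198.
ρ = 1.494 × 0.25198 = 0.37646 kg/m³.

ρ ≈ 0.376 kg/m³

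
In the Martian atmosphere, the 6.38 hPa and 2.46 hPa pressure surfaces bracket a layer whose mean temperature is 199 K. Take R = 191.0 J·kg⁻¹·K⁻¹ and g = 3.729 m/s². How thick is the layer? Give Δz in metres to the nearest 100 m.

Hypsometric equation: Δz = (R T̄/g) ln(P₁/P₂).
R T̄/g = 191.0 × 199 / 3.729 = 10193 m.
ln(6.38/2.46) = ln(2.5935) = 0.95301.
Δz = 10193 × 0.95301 = 9714.0 m.

Δz ≈ 9700 m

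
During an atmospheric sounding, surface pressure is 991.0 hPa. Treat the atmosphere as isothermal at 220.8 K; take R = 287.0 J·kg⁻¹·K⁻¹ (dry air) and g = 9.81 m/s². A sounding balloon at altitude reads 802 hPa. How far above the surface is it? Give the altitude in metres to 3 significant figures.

Scale height: H = RT/g = 287.0 × 220.8 / 9.81 = 6459.7 m.
Invert the barometric formula: z = H ln(P₀/P).
P₀/P = 991.0/802 = 1.2357; ln(1.2357) = 0.21164.
z = 6459.7 × 0.21164 = 1367.1 m.

z ≈ 1370 m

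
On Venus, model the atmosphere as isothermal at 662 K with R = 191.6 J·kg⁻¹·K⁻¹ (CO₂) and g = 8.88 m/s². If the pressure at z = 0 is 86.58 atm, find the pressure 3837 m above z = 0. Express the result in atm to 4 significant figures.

P ≈ 66.18 atm

Scale height: H = RT/g = 191.6 × 662 / 8.88 = 14284 m.
Barometric formula: P = P₀ exp(−z/H).
z/H = 3837.0/14284 = 0.26862; exp(−0.26862) = 0.76443.
P = 86.58 × 0.76443 = 66.184 atm.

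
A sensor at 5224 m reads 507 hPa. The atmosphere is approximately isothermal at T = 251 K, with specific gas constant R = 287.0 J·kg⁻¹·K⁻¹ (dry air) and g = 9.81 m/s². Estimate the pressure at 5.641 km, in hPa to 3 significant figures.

P ≈ 479 hPa

Scale height: H = RT/g = 287.0 × 251 / 9.81 = 7343.2 m.
Between two levels, P₂ = P₁ exp(−Δz/H) with Δz = z₂ − z₁.
Δz = 5641.0 − 5224.0 = 417.00 m; Δz/H = 417.00/7343.2 = 0.056787.
P₂ = 507 × exp(−0.056787) = 507 × 0.94480 = 479.01 hPa.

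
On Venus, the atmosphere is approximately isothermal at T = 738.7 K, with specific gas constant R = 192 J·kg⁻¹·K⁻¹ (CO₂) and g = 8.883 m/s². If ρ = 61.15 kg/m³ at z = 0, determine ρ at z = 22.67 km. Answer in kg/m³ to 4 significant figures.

Scale height: H = RT/g = 192 × 738.7 / 8.883 = 15966 m.
In an isothermal atmosphere, density decays like pressure: ρ = ρ₀ exp(−z/H).
z/H = 22670/15966 = 1.4199; exp(−1.4199) = 0.24174.
ρ = 61.15 × 0.24174 = 14.782 kg/m³.

ρ ≈ 14.78 kg/m³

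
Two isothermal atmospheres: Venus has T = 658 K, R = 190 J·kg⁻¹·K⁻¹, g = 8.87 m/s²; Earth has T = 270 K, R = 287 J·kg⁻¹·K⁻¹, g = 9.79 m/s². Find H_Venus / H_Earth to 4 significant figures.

H = RT/g for each body.
H_Venus = 190 × 658 / 8.87 = 14095 m.
H_Earth = 287 × 270 / 9.79 = 7915.2 m.
H_Venus/H_Earth = 14095/7915.2 = 1.7808.

H_Venus/H_Earth ≈ 1.781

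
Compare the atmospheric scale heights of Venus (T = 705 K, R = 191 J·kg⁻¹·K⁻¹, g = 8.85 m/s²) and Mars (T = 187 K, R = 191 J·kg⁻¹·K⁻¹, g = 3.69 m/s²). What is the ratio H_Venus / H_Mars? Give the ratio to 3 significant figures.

H_Venus/H_Mars ≈ 1.57

H = RT/g for each body.
H_Venus = 191 × 705 / 8.85 = 15215 m.
H_Mars = 191 × 187 / 3.69 = 9679.4 m.
H_Venus/H_Mars = 15215/9679.4 = 1.5719.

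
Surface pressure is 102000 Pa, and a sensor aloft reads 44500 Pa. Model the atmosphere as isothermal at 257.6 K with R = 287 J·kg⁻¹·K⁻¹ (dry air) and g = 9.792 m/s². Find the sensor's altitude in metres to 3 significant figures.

Scale height: H = RT/g = 287 × 257.6 / 9.792 = 7550.2 m.
Invert the barometric formula: z = H ln(P₀/P).
P₀/P = 102000/44500 = 2.2921; ln(2.2921) = 0.82947.
z = 7550.2 × 0.82947 = 6262.7 m.

z ≈ 6260 m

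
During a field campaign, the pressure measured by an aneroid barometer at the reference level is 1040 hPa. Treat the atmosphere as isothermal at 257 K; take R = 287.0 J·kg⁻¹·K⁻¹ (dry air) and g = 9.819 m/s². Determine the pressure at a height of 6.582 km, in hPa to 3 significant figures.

Scale height: H = RT/g = 287.0 × 257 / 9.819 = 7511.9 m.
Barometric formula: P = P₀ exp(−z/H).
z/H = 6582.0/7511.9 = 0.87621; exp(−0.87621) = 0.41636.
P = 1040 × 0.41636 = 433.01 hPa.

P ≈ 433 hPa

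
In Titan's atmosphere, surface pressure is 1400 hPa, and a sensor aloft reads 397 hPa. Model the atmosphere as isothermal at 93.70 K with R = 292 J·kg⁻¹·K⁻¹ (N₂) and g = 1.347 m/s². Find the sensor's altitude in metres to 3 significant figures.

z ≈ 25600 m

Scale height: H = RT/g = 292 × 93.70 / 1.347 = 20312 m.
Invert the barometric formula: z = H ln(P₀/P).
P₀/P = 1400/397 = 3.5264; ln(3.5264) = 1.2603.
z = 20312 × 1.2603 = 25599 m.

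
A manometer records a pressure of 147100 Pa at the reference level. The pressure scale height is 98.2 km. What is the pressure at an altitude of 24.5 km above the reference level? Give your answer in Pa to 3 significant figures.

Barometric formula: P = P₀ exp(−z/H).
z/H = 24500/98200 = 0.24949; exp(−0.24949) = 0.77920.
P = 147100 × 0.77920 = 114620 Pa.

P ≈ 115000 Pa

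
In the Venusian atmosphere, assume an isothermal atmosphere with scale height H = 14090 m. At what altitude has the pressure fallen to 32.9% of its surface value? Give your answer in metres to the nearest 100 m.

z ≈ 15700 m

Set P/P₀ = exp(−z/H) = 0.329, so z = −H ln(0.329).
−ln(0.329) = 1.1117; z = 14090 × 1.1117 = 15664 m.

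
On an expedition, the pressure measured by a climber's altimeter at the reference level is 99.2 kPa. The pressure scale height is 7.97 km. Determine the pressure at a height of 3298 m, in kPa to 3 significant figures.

Barometric formula: P = P₀ exp(−z/H).
z/H = 3298.0/7970.0 = 0.41380; exp(−0.41380) = 0.66113.
P = 99.2 × 0.66113 = 65.584 kPa.

P ≈ 65.6 kPa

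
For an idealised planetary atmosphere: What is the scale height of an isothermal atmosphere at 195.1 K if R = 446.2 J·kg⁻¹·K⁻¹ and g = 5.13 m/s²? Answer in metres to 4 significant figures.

The scale height of an isothermal atmosphere is H = RT/g.
H = 446.2 × 195.1 / 5.13 = 87054/5.13 = 16970 m.

H ≈ 16970 m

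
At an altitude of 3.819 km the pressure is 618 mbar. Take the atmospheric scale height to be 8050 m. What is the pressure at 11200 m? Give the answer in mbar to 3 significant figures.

P ≈ 247 mbar

Between two levels, P₂ = P₁ exp(−Δz/H) with Δz = z₂ − z₁.
Δz = 11200 − 3819.0 = 7381.0 m; Δz/H = 7381.0/8050.0 = 0.91689.
P₂ = 618 × exp(−0.91689) = 618 × 0.39976 = 247.05 mbar.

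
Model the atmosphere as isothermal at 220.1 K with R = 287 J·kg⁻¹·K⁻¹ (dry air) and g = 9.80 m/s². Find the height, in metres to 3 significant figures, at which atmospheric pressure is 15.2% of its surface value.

Scale height: H = RT/g = 287 × 220.1 / 9.80 = 6445.8 m.
Set P/P₀ = exp(−z/H) = 0.152, so z = −H ln(0.152).
−ln(0.152) = 1.8839; z = 6445.8 × 1.8839 = 12143 m.

z ≈ 12100 m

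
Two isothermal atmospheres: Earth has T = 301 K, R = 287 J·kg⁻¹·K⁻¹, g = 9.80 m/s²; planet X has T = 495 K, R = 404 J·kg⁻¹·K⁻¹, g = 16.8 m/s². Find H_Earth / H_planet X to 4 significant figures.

H_Earth/H_planet X ≈ 0.7405

H = RT/g for each body.
H_Earth = 287 × 301 / 9.80 = 8815.0 m.
H_planet X = 404 × 495 / 16.8 = 11904 m.
H_Earth/H_planet X = 8815.0/11904 = 0.74051.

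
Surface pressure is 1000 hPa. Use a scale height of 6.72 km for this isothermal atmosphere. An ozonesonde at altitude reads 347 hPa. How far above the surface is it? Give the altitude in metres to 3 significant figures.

z ≈ 7110 m

Invert the barometric formula: z = H ln(P₀/P).
P₀/P = 1000/347 = 2.8818; ln(2.8818) = 1.0584.
z = 6720.0 × 1.0584 = 7112.4 m.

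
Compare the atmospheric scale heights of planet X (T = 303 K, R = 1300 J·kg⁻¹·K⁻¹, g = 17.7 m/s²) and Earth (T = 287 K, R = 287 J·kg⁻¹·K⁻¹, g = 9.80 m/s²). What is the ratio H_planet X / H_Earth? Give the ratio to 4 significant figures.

H = RT/g for each body.
H_planet X = 1300 × 303 / 17.7 = 22254 m.
H_Earth = 287 × 287 / 9.80 = 8405.0 m.
H_planet X/H_Earth = 22254/8405.0 = 2.6477.

H_planet X/H_Earth ≈ 2.648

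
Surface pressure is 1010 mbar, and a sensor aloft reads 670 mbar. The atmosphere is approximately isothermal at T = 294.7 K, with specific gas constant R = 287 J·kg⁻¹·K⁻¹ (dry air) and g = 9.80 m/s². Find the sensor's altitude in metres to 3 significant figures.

z ≈ 3540 m

Scale height: H = RT/g = 287 × 294.7 / 9.80 = 8630.5 m.
Invert the barometric formula: z = H ln(P₀/P).
P₀/P = 1010/670 = 1.5075; ln(1.5075) = 0.41045.
z = 8630.5 × 0.41045 = 3542.4 m.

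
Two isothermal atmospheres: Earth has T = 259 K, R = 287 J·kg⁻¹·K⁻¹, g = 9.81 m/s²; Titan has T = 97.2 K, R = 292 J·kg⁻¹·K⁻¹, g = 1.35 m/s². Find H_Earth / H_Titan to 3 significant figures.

H_Earth/H_Titan ≈ 0.360

H = RT/g for each body.
H_Earth = 287 × 259 / 9.81 = 7577.3 m.
H_Titan = 292 × 97.2 / 1.35 = 21024 m.
H_Earth/H_Titan = 7577.3/21024 = 0.36041.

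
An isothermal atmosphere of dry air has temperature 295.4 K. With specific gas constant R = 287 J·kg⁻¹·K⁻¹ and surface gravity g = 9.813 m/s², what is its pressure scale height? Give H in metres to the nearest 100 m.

H ≈ 8600 m

The scale height of an isothermal atmosphere is H = RT/g.
H = 287 × 295.4 / 9.813 = 84780/9.813 = 8639.6 m.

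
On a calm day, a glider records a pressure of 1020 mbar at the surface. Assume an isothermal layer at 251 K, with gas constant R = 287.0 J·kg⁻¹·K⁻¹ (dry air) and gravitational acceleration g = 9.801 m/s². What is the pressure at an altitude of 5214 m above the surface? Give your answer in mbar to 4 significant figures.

Scale height: H = RT/g = 287.0 × 251 / 9.801 = 7350.0 m.
Barometric formula: P = P₀ exp(−z/H).
z/H = 5214.0/7350.0 = 0.70939; exp(−0.70939) = 0.49194.
P = 1020 × 0.49194 = 501.78 mbar.

P ≈ 501.8 mbar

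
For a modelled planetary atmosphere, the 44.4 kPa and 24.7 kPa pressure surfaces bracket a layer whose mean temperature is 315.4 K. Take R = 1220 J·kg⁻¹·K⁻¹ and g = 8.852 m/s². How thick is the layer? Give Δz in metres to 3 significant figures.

Δz ≈ 25500 m

Hypsometric equation: Δz = (R T̄/g) ln(P₁/P₂).
R T̄/g = 1220 × 315.4 / 8.852 = 43469 m.
ln(44.4/24.7) = ln(1.7976) = 0.58645.
Δz = 43469 × 0.58645 = 25492 m.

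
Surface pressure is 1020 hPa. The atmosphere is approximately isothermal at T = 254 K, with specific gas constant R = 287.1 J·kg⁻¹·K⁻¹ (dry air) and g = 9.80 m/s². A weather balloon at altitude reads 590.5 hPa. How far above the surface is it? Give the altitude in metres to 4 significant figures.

Scale height: H = RT/g = 287.1 × 254 / 9.80 = 7441.2 m.
Invert the barometric formula: z = H ln(P₀/P).
P₀/P = 1020/590.5 = 1.7273; ln(1.7273) = 0.54656.
z = 7441.2 × 0.54656 = 4067.1 m.

z ≈ 4067 m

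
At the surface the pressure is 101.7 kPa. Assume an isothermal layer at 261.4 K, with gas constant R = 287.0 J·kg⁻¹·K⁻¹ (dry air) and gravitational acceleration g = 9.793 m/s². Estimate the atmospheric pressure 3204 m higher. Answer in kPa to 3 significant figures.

P ≈ 66.9 kPa

Scale height: H = RT/g = 287.0 × 261.4 / 9.793 = 7660.8 m.
Barometric formula: P = P₀ exp(−z/H).
z/H = 3204.0/7660.8 = 0.41823; exp(−0.41823) = 0.65821.
P = 101.7 × 0.65821 = 66.940 kPa.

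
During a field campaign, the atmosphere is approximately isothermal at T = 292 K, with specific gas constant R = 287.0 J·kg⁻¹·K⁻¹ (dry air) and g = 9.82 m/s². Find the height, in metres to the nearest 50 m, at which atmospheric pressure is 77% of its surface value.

z ≈ 2250 m

Scale height: H = RT/g = 287.0 × 292 / 9.82 = 8534.0 m.
Set P/P₀ = exp(−z/H) = 0.77, so z = −H ln(0.77).
−ln(0.77) = 0.26136; z = 8534.0 × 0.26136 = 2230.4 m.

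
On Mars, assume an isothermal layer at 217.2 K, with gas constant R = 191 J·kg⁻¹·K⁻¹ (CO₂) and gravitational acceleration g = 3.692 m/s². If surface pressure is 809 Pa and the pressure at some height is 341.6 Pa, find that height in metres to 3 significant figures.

z ≈ 9690 m

Scale height: H = RT/g = 191 × 217.2 / 3.692 = 11237 m.
Invert the barometric formula: z = H ln(P₀/P).
P₀/P = 809/341.6 = 2.3683; ln(2.3683) = 0.86217.
z = 11237 × 0.86217 = 9688.2 m.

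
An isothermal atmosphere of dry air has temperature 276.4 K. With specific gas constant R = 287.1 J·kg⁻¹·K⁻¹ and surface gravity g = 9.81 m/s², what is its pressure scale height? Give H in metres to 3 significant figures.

The scale height of an isothermal atmosphere is H = RT/g.
H = 287.1 × 276.4 / 9.81 = 79354/9.81 = 8089.1 m.

H ≈ 8090 m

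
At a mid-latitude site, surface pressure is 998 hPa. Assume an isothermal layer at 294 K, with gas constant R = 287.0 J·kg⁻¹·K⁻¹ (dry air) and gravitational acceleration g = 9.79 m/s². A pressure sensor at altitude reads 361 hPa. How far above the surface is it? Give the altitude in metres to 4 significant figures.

Scale height: H = RT/g = 287.0 × 294 / 9.79 = 8618.8 m.
Invert the barometric formula: z = H ln(P₀/P).
P₀/P = 998/361 = 2.7645; ln(2.7645) = 1.0169.
z = 8618.8 × 1.0169 = 8764.5 m.

z ≈ 8764 m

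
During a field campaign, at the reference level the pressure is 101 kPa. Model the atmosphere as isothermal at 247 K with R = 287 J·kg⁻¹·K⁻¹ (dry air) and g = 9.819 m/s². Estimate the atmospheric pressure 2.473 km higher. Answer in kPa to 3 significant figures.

P ≈ 71.7 kPa

Scale height: H = RT/g = 287 × 247 / 9.819 = 7219.6 m.
Barometric formula: P = P₀ exp(−z/H).
z/H = 2473.0/7219.6 = 0.34254; exp(−0.34254) = 0.70996.
P = 101 × 0.70996 = 71.706 kPa.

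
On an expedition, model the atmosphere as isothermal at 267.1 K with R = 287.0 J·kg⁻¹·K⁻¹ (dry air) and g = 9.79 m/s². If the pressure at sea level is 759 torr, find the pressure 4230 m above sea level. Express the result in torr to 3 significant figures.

P ≈ 442 torr

Scale height: H = RT/g = 287.0 × 267.1 / 9.79 = 7830.2 m.
Barometric formula: P = P₀ exp(−z/H).
z/H = 4230.0/7830.2 = 0.54022; exp(−0.54022) = 0.58262.
P = 759 × 0.58262 = 442.21 torr.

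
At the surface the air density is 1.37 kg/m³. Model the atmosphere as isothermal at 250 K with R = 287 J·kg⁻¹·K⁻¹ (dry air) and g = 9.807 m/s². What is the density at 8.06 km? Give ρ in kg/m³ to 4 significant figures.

ρ ≈ 0.4553 kg/m³

Scale height: H = RT/g = 287 × 250 / 9.807 = 7316.2 m.
In an isothermal atmosphere, density decays like pressure: ρ = ρ₀ exp(−z/H).
z/H = 8060.0/7316.2 = 1.1017; exp(−1.1017) = 0.33231.
ρ = 1.37 × 0.33231 = 0.45526 kg/m³.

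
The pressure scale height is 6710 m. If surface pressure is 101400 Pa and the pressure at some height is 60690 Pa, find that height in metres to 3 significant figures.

Invert the barometric formula: z = H ln(P₀/P).
P₀/P = 101400/60690 = 1.6708; ln(1.6708) = 0.51330.
z = 6710.0 × 0.51330 = 3444.2 m.

z ≈ 3440 m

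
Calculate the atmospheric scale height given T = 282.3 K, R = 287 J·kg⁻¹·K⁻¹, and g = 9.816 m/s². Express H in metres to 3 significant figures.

H ≈ 8250 m

The scale height of an isothermal atmosphere is H = RT/g.
H = 287 × 282.3 / 9.816 = 81020/9.816 = 8253.9 m.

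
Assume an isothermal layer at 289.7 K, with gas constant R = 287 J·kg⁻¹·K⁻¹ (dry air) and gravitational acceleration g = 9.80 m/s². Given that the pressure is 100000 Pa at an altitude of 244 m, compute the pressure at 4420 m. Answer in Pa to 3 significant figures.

P ≈ 61100 Pa

Scale height: H = RT/g = 287 × 289.7 / 9.80 = 8484.1 m.
Between two levels, P₂ = P₁ exp(−Δz/H) with Δz = z₂ − z₁.
Δz = 4420.0 − 244.00 = 4176.0 m; Δz/H = 4176.0/8484.1 = 0.49221.
P₂ = 100000 × exp(−0.49221) = 100000 × 0.61127 = 61127 Pa.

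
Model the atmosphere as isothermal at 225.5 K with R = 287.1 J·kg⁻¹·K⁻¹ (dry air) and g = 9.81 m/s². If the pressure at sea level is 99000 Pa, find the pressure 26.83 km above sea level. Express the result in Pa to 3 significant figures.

P ≈ 1700 Pa

Scale height: H = RT/g = 287.1 × 225.5 / 9.81 = 6599.5 m.
Barometric formula: P = P₀ exp(−z/H).
z/H = 26830/6599.5 = 4.0655; exp(−4.0655) = 0.017154.
P = 99000 × 0.017154 = 1698.2 Pa.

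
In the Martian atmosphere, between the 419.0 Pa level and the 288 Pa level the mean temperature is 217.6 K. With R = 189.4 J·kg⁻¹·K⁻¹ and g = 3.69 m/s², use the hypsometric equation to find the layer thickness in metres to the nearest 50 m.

Hypsometric equation: Δz = (R T̄/g) ln(P₁/P₂).
R T̄/g = 189.4 × 217.6 / 3.69 = 11169 m.
ln(419.0/288) = ln(1.4549) = 0.37494.
Δz = 11169 × 0.37494 = 4187.7 m.

Δz ≈ 4200 m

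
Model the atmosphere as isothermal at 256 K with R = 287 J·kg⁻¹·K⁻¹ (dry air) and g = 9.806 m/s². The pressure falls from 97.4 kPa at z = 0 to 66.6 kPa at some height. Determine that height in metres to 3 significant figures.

z ≈ 2850 m

Scale height: H = RT/g = 287 × 256 / 9.806 = 7492.6 m.
Invert the barometric formula: z = H ln(P₀/P).
P₀/P = 97.4/66.6 = 1.4625; ln(1.4625) = 0.38015.
z = 7492.6 × 0.38015 = 2848.3 m.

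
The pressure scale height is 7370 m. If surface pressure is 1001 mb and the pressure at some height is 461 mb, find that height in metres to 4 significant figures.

Invert the barometric formula: z = H ln(P₀/P).
P₀/P = 1001/461 = 2.1714; ln(2.1714) = 0.77537.
z = 7370.0 × 0.77537 = 5714.5 m.

z ≈ 5714 m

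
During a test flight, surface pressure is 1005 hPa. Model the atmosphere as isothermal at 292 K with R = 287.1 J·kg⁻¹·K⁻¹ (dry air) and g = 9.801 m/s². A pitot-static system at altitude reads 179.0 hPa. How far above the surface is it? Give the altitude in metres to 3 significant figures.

z ≈ 14800 m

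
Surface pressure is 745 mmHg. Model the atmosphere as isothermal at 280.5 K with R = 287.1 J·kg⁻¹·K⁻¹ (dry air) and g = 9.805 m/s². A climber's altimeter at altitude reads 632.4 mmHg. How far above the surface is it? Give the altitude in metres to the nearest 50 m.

Scale height: H = RT/g = 287.1 × 280.5 / 9.805 = 8213.3 m.
Invert the barometric formula: z = H ln(P₀/P).
P₀/P = 745/632.4 = 1.1781; ln(1.1781) = 0.16390.
z = 8213.3 × 0.16390 = 1346.2 m.

z ≈ 1350 m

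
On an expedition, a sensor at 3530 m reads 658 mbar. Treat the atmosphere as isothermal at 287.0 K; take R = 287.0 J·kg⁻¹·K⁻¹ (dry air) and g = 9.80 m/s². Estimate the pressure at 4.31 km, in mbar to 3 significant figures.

Scale height: H = RT/g = 287.0 × 287.0 / 9.80 = 8405.0 m.
Between two levels, P₂ = P₁ exp(−Δz/H) with Δz = z₂ − z₁.
Δz = 4310.0 − 3530.0 = 780.00 m; Δz/H = 780.00/8405.0 = 0.092802.
P₂ = 658 × exp(−0.092802) = 658 × 0.91137 = 599.68 mbar.

P ≈ 600 mbar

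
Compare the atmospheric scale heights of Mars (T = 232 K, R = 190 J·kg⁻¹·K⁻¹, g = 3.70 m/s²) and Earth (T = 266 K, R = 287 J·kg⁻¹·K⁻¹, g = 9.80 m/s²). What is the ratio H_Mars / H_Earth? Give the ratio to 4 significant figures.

H = RT/g for each body.
H_Mars = 190 × 232 / 3.70 = 11914 m.
H_Earth = 287 × 266 / 9.80 = 7790.0 m.
H_Mars/H_Earth = 11914/7790.0 = 1.5294.

H_Mars/H_Earth ≈ 1.529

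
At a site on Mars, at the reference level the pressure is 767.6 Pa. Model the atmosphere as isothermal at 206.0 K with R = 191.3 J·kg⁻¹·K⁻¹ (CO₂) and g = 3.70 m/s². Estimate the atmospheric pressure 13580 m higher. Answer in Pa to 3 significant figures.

P ≈ 214 Pa

Scale height: H = RT/g = 191.3 × 206.0 / 3.70 = 10651 m.
Barometric formula: P = P₀ exp(−z/H).
z/H = 13580/10651 = 1.2750; exp(−1.2750) = 0.27943.
P = 767.6 × 0.27943 = 214.49 Pa.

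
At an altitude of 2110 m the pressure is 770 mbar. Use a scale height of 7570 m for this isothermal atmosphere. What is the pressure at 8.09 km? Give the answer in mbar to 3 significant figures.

Between two levels, P₂ = P₁ exp(−Δz/H) with Δz = z₂ − z₁.
Δz = 8090.0 − 2110.0 = 5980.0 m; Δz/H = 5980.0/7570.0 = 0.78996.
P₂ = 770 × exp(−0.78996) = 770 × 0.45386 = 349.47 mbar.

P ≈ 349 mbar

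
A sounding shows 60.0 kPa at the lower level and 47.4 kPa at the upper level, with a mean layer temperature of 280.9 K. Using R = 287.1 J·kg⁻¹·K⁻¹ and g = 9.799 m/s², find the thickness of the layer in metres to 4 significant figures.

Δz ≈ 1940 m

Hypsometric equation: Δz = (R T̄/g) ln(P₁/P₂).
R T̄/g = 287.1 × 280.9 / 9.799 = 8230.1 m.
ln(60.0/47.4) = ln(1.2658) = 0.23570.
Δz = 8230.1 × 0.23570 = 1939.8 m.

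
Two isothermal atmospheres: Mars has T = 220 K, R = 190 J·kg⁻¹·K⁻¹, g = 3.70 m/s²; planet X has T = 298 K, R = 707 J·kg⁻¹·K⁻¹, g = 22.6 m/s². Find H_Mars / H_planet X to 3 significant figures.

H = RT/g for each body.
H_Mars = 190 × 220 / 3.70 = 11297 m.
H_planet X = 707 × 298 / 22.6 = 9322.4 m.
H_Mars/H_planet X = 11297/9322.4 = 1.2118.

H_Mars/H_planet X ≈ 1.21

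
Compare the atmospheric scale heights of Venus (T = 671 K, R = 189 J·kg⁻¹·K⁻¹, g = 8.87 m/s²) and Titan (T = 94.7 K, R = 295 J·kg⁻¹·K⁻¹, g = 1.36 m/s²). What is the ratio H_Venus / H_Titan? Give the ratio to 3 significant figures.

H_Venus/H_Titan ≈ 0.696

H = RT/g for each body.
H_Venus = 189 × 671 / 8.87 = 14298 m.
H_Titan = 295 × 94.7 / 1.36 = 20542 m.
H_Venus/H_Titan = 14298/20542 = 0.69604.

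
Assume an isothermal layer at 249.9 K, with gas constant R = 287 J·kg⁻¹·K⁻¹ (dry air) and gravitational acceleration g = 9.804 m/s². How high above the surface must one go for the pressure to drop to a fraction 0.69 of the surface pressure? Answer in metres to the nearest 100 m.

Scale height: H = RT/g = 287 × 249.9 / 9.804 = 7315.5 m.
Set P/P₀ = exp(−z/H) = 0.69, so z = −H ln(0.69).
−ln(0.69) = 0.37106; z = 7315.5 × 0.37106 = 2714.5 m.

z ≈ 2700 m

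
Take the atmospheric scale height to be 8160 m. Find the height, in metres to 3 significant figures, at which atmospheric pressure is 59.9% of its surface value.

Set P/P₀ = exp(−z/H) = 0.599, so z = −H ln(0.599).
−ln(0.599) = 0.51249; z = 8160.0 × 0.51249 = 4181.9 m.

z ≈ 4180 m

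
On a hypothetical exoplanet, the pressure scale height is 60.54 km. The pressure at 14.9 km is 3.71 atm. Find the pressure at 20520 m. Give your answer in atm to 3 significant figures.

Between two levels, P₂ = P₁ exp(−Δz/H) with Δz = z₂ − z₁.
Δz = 20520 − 14900 = 5620.0 m; Δz/H = 5620.0/60540 = 0.092831.
P₂ = 3.71 × exp(−0.092831) = 3.71 × 0.91135 = 3.3811 atm.

P ≈ 3.38 atm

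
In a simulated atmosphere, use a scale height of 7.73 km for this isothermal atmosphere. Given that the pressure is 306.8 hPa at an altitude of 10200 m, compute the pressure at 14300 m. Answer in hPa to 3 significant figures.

P ≈ 181 hPa

Between two levels, P₂ = P₁ exp(−Δz/H) with Δz = z₂ − z₁.
Δz = 14300 − 10200 = 4100.0 m; Δz/H = 4100.0/7730.0 = 0.53040.
P₂ = 306.8 × exp(−0.53040) = 306.8 × 0.58837 = 180.51 hPa.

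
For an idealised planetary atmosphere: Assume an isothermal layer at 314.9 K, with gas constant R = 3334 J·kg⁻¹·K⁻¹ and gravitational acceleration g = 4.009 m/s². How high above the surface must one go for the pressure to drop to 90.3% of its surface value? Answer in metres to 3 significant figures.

Scale height: H = RT/g = 3334 × 314.9 / 4.009 = 261880 m.
Set P/P₀ = exp(−z/H) = 0.903, so z = −H ln(0.903).
−ln(0.903) = 0.10203; z = 261880 × 0.10203 = 26720 m.

z ≈ 26700 m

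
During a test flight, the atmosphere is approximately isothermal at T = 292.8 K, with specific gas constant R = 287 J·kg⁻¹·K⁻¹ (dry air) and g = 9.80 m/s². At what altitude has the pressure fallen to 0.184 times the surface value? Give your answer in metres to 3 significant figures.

Scale height: H = RT/g = 287 × 292.8 / 9.80 = 8574.9 m.
Set P/P₀ = exp(−z/H) = 0.184, so z = −H ln(0.184).
−ln(0.184) = 1.6928; z = 8574.9 × 1.6928 = 14516 m.

z ≈ 14500 m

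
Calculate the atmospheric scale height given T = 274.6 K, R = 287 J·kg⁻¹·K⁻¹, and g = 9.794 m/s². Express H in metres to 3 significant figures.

H ≈ 8050 m

The scale height of an isothermal atmosphere is H = RT/g.
H = 287 × 274.6 / 9.794 = 78810/9.794 = 8046.8 m.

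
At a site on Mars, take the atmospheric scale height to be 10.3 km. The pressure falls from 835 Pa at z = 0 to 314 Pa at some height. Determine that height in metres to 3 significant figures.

z ≈ 10100 m

Invert the barometric formula: z = H ln(P₀/P).
P₀/P = 835/314 = 2.6592; ln(2.6592) = 0.97803.
z = 10300 × 0.97803 = 10074 m.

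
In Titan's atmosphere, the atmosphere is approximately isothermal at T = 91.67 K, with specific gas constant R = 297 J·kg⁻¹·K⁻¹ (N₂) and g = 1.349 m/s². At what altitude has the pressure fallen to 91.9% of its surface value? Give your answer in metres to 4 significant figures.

z ≈ 1705 m

Scale height: H = RT/g = 297 × 91.67 / 1.349 = 20182 m.
Set P/P₀ = exp(−z/H) = 0.919, so z = −H ln(0.919).
−ln(0.919) = 0.084469; z = 20182 × 0.084469 = 1704.8 m.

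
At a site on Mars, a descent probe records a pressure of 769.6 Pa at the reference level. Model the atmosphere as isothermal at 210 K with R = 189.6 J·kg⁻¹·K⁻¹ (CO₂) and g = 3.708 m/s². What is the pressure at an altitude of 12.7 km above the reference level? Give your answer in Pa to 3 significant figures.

P ≈ 236 Pa

Scale height: H = RT/g = 189.6 × 210 / 3.708 = 10738 m.
Barometric formula: P = P₀ exp(−z/H).
z/H = 12700/10738 = 1.1827; exp(−1.1827) = 0.30645.
P = 769.6 × 0.30645 = 235.84 Pa.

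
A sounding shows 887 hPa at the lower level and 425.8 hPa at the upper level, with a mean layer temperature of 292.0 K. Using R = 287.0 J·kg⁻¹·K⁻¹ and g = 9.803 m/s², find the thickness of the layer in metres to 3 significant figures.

Δz ≈ 6270 m

Hypsometric equation: Δz = (R T̄/g) ln(P₁/P₂).
R T̄/g = 287.0 × 292.0 / 9.803 = 8548.8 m.
ln(887/425.8) = ln(2.0831) = 0.73386.
Δz = 8548.8 × 0.73386 = 6273.6 m.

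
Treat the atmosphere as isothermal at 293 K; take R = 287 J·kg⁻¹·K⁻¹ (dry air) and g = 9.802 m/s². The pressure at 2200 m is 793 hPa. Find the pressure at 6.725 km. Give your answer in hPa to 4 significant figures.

Scale height: H = RT/g = 287 × 293 / 9.802 = 8579.0 m.
Between two levels, P₂ = P₁ exp(−Δz/H) with Δz = z₂ − z₁.
Δz = 6725.0 − 2200.0 = 4525.0 m; Δz/H = 4525.0/8579.0 = 0.52745.
P₂ = 793 × exp(−0.52745) = 793 × 0.59011 = 467.96 hPa.

P ≈ 468.0 hPa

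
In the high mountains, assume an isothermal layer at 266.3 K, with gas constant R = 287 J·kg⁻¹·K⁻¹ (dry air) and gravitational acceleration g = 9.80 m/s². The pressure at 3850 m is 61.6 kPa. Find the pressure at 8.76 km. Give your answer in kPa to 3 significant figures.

P ≈ 32.8 kPa

Scale height: H = RT/g = 287 × 266.3 / 9.80 = 7798.8 m.
Between two levels, P₂ = P₁ exp(−Δz/H) with Δz = z₂ − z₁.
Δz = 8760.0 − 3850.0 = 4910.0 m; Δz/H = 4910.0/7798.8 = 0.62958.
P₂ = 61.6 × exp(−0.62958) = 61.6 × 0.53282 = 32.822 kPa.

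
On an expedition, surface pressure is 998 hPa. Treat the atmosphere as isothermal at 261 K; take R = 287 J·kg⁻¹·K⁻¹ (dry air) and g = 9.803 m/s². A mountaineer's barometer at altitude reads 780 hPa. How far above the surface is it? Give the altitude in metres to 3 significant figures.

z ≈ 1880 m

Scale height: H = RT/g = 287 × 261 / 9.803 = 7641.2 m.
Invert the barometric formula: z = H ln(P₀/P).
P₀/P = 998/780 = 1.2795; ln(1.2795) = 0.24647.
z = 7641.2 × 0.24647 = 1883.3 m.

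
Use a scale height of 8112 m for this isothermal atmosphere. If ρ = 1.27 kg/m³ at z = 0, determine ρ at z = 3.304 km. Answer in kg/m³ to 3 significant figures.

ρ ≈ 0.845 kg/m³

In an isothermal atmosphere, density decays like pressure: ρ = ρ₀ exp(−z/H).
z/H = 3304.0/8112.0 = 0.40730; exp(−0.40730) = 0.66544.
ρ = 1.27 × 0.66544 = 0.84511 kg/m³.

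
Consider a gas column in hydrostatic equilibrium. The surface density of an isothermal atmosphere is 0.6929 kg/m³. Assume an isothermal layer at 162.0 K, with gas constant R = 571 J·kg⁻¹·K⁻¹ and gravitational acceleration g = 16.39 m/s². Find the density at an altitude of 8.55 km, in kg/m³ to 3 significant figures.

ρ ≈ 0.152 kg/m³

Scale height: H = RT/g = 571 × 162.0 / 16.39 = 5643.8 m.
In an isothermal atmosphere, density decays like pressure: ρ = ρ₀ exp(−z/H).
z/H = 8550.0/5643.8 = 1.5149; exp(−1.5149) = 0.21983.
ρ = 0.6929 × 0.21983 = 0.15232 kg/m³.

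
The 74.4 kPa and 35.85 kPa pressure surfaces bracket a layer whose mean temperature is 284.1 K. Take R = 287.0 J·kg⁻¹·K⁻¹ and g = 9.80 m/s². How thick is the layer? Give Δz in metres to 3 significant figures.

Δz ≈ 6070 m

Hypsometric equation: Δz = (R T̄/g) ln(P₁/P₂).
R T̄/g = 287.0 × 284.1 / 9.80 = 8320.1 m.
ln(74.4/35.85) = ln(2.0753) = 0.73011.
Δz = 8320.1 × 0.73011 = 6074.6 m.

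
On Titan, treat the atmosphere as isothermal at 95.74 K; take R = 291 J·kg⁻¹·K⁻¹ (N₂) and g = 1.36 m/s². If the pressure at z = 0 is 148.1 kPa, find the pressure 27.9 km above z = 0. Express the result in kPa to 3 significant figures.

P ≈ 37.9 kPa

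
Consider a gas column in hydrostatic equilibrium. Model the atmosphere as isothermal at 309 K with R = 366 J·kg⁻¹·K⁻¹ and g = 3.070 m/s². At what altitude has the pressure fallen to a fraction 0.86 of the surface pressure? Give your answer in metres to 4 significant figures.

z ≈ 5556 m

Scale height: H = RT/g = 366 × 309 / 3.070 = 36838 m.
Set P/P₀ = exp(−z/H) = 0.86, so z = −H ln(0.86).
−ln(0.86) = 0.15082; z = 36838 × 0.15082 = 5555.9 m.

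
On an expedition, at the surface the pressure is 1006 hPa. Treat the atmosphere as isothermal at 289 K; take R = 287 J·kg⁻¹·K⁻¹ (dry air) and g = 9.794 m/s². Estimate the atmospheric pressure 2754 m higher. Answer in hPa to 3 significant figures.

Scale height: H = RT/g = 287 × 289 / 9.794 = 8468.8 m.
Barometric formula: P = P₀ exp(−z/H).
z/H = 2754.0/8468.8 = 0.32519; exp(−0.32519) = 0.72239.
P = 1006 × 0.72239 = 726.72 hPa.

P ≈ 727 hPa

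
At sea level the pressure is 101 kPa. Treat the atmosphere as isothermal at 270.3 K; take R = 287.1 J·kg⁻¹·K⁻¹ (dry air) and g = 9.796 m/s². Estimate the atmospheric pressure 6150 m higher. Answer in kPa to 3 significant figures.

P ≈ 46.5 kPa

Scale height: H = RT/g = 287.1 × 270.3 / 9.796 = 7921.9 m.
Barometric formula: P = P₀ exp(−z/H).
z/H = 6150.0/7921.9 = 0.77633; exp(−0.77633) = 0.46009.
P = 101 × 0.46009 = 46.469 kPa.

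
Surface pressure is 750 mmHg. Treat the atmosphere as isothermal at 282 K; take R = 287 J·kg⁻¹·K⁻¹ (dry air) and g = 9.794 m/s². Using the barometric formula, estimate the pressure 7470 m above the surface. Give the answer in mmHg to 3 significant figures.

P ≈ 304 mmHg

Scale height: H = RT/g = 287 × 282 / 9.794 = 8263.6 m.
Barometric formula: P = P₀ exp(−z/H).
z/H = 7470.0/8263.6 = 0.90396; exp(−0.90396) = 0.40496.
P = 750 × 0.40496 = 303.72 mmHg.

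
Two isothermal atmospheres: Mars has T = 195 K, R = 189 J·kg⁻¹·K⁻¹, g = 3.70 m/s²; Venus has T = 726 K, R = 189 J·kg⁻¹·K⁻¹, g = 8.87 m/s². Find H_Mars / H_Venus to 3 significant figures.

H = RT/g for each body.
H_Mars = 189 × 195 / 3.70 = 9960.8 m.
H_Venus = 189 × 726 / 8.87 = 15469 m.
H_Mars/H_Venus = 9960.8/15469 = 0.64392.

H_Mars/H_Venus ≈ 0.644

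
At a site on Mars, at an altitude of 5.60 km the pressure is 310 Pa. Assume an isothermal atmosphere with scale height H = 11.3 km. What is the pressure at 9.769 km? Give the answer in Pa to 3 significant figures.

Between two levels, P₂ = P₁ exp(−Δz/H) with Δz = z₂ − z₁.
Δz = 9769.0 − 5600.0 = 4169.0 m; Δz/H = 4169.0/11300 = 0.36894.
P₂ = 310 × exp(−0.36894) = 310 × 0.69147 = 214.36 Pa.

P ≈ 214 Pa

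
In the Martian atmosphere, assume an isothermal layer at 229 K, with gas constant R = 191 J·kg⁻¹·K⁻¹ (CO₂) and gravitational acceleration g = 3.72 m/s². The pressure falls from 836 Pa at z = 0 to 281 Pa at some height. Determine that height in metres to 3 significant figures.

z ≈ 12800 m

Scale height: H = RT/g = 191 × 229 / 3.72 = 11758 m.
Invert the barometric formula: z = H ln(P₀/P).
P₀/P = 836/281 = 2.9751; ln(2.9751) = 1.0903.
z = 11758 × 1.0903 = 12820 m.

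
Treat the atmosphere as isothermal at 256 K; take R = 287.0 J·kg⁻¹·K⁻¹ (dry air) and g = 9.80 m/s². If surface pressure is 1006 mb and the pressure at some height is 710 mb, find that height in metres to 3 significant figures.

Scale height: H = RT/g = 287.0 × 256 / 9.80 = 7497.1 m.
Invert the barometric formula: z = H ln(P₀/P).
P₀/P = 1006/710 = 1.4169; ln(1.4169) = 0.34847.
z = 7497.1 × 0.34847 = 2612.5 m.

z ≈ 2610 m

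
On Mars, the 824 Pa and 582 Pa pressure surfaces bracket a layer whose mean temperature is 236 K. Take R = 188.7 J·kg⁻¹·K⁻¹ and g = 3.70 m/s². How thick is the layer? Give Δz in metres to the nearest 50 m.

Δz ≈ 4200 m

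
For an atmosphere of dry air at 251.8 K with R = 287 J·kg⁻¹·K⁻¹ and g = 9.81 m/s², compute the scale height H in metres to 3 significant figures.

The scale height of an isothermal atmosphere is H = RT/g.
H = 287 × 251.8 / 9.81 = 72267/9.81 = 7366.7 m.

H ≈ 7370 m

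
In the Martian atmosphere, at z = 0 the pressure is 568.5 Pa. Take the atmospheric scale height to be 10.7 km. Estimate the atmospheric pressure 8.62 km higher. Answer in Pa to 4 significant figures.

P ≈ 254.0 Pa

Barometric formula: P = P₀ exp(−z/H).
z/H = 8620.0/10700 = 0.80561; exp(−0.80561) = 0.44682.
P = 568.5 × 0.44682 = 254.02 Pa.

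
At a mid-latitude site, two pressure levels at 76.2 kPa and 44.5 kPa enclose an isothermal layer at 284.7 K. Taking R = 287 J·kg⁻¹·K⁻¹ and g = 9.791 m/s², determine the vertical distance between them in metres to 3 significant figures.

Δz ≈ 4490 m

Hypsometric equation: Δz = (R T̄/g) ln(P₁/P₂).
R T̄/g = 287 × 284.7 / 9.791 = 8345.3 m.
ln(76.2/44.5) = ln(1.7124) = 0.53790.
Δz = 8345.3 × 0.53790 = 4488.9 m.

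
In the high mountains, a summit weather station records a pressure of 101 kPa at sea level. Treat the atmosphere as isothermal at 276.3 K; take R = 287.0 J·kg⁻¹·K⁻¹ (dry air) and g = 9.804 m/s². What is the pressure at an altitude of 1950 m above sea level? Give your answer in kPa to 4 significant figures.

Scale height: H = RT/g = 287.0 × 276.3 / 9.804 = 8088.3 m.
Barometric formula: P = P₀ exp(−z/H).
z/H = 1950.0/8088.3 = 0.24109; exp(−0.24109) = 0.78577.
P = 101 × 0.78577 = 79.363 kPa.

P ≈ 79.36 kPa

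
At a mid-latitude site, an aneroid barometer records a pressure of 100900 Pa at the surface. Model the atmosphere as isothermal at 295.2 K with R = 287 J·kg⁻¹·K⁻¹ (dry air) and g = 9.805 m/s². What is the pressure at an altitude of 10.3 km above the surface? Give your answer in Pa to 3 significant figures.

P ≈ 30600 Pa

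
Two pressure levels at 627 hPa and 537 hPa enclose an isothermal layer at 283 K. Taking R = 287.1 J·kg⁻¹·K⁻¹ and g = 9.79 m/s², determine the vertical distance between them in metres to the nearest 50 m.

Hypsometric equation: Δz = (R T̄/g) ln(P₁/P₂).
R T̄/g = 287.1 × 283 / 9.79 = 8299.2 m.
ln(627/537) = ln(1.1676) = 0.15495.
Δz = 8299.2 × 0.15495 = 1286.0 m.

Δz ≈ 1300 m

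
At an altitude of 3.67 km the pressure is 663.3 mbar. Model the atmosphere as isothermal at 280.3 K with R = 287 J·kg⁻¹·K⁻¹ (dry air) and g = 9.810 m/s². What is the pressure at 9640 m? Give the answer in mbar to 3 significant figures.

P ≈ 320 mbar

Scale height: H = RT/g = 287 × 280.3 / 9.810 = 8200.4 m.
Between two levels, P₂ = P₁ exp(−Δz/H) with Δz = z₂ − z₁.
Δz = 9640.0 − 3670.0 = 5970.0 m; Δz/H = 5970.0/8200.4 = 0.72801.
P₂ = 663.3 × exp(−0.72801) = 663.3 × 0.48287 = 320.29 mbar.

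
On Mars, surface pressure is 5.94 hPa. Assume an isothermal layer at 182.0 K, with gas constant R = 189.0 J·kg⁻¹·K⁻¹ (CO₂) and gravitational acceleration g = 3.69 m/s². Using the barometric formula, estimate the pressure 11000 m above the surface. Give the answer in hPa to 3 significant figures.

Scale height: H = RT/g = 189.0 × 182.0 / 3.69 = 9322.0 m.
Barometric formula: P = P₀ exp(−z/H).
z/H = 11000/9322.0 = 1.1800; exp(−1.1800) = 0.30728.
P = 5.94 × 0.30728 = 1.8252 hPa.

P ≈ 1.83 hPa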